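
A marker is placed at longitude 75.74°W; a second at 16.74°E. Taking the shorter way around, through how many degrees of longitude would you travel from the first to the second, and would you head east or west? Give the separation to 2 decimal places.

92.48° east

Raw difference: 16.74 − -75.74 = 92.48°.
Normalise into (−180°, 180°]: 92.48° stays 92.48°.
Positive ⇒ the second point lies to the east; separation 92.48°.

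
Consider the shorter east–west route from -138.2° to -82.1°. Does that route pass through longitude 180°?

No

Signed shortest Δλ = ((-82.1 − -138.2 + 180) mod 360) − 180 = 56.1°.
Going east by 56.1° from -138.2° reaches -82.1° without touching 180°.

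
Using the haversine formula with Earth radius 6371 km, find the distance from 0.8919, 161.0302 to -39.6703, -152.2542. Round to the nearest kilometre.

6540 km

Δλ = -152.2542 − 161.0302 = -313.2844°; wrapped into (−180°, 180°]: 46.7156°.
Δφ = -39.6703 − 0.8919 = -40.5622°.
a = sin²(Δφ/2) + cos φ₁ · cos φ₂ · sin²(Δλ/2) = 0.241129.
c = 2·atan2(√a, √(1−a)) = 1.02659 rad → d = 6371·c ≈ 6540.38 km.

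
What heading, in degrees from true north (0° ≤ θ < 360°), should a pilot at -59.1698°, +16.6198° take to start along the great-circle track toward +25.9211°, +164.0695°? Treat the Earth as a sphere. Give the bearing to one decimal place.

131.4°

Δλ = 164.0695 − 16.6198 = 147.4497°.
θ = atan2( sin Δλ · cos φ₂ , cos φ₁ · sin φ₂ − sin φ₁ · cos φ₂ · cos Δλ )
  = atan2(0.48391, -0.42696) = 131.422° → normalised to [0°, 360°): 131.422°.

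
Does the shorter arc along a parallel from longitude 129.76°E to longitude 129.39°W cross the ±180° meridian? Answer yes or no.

Yes

Naïve |-129.39 − 129.76| = 259.15° > 180°, so the shorter arc goes the other way round — across 180°.
Signed shortest Δλ = ((-129.39 − 129.76 + 180) mod 360) − 180 = 100.85°.
Going east by 100.85° from +129.76° passes through 180° before reaching -129.39°.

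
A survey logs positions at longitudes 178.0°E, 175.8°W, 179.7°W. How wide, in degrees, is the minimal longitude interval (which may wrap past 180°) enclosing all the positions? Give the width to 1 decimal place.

Sort the longitudes: -179.7°, -175.8°, +178.0°.
Eastward gaps between consecutive values (wrapping around): 3.9°, 353.8°, 2.3°.
Largest gap = 353.8° ⇒ minimal covering band is its complement: 360° − 353.8° = 6.2°.
Band runs from +178.0° eastward to -175.8°, crossing the antimeridian.

6.2°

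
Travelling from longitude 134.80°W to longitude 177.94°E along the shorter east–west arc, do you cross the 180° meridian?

Naïve |177.94 − -134.80| = 312.74° > 180°, so the shorter arc goes the other way round — across 180°.
Signed shortest Δλ = ((177.94 − -134.80 + 180) mod 360) − 180 = -47.26°.
Going west by 47.26° from -134.80° passes through 180° before reaching +177.94°.

Yes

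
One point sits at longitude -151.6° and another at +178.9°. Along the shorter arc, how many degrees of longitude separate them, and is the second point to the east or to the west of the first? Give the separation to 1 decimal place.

29.5° west

Raw difference: 178.9 − -151.6 = 330.5°.
Normalise into (−180°, 180°]: 330.5° − 360° = -29.5°.
Negative ⇒ the second point lies to the west; separation 29.5°.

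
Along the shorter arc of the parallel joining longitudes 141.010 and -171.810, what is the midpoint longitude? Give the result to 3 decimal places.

+164.600°

Signed shortest Δλ from +141.010° to -171.810° is +47.180°.
Midpoint longitude = +141.010° + (+47.180°)/2 = +141.010° + 23.590° = +164.600°.
(The naïve average (+141.010 + -171.810)/2 = -15.4° is on the wrong side of the globe.)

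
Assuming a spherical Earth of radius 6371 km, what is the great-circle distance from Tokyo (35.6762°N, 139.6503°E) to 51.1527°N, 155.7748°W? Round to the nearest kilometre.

Δλ = -155.7748 − 139.6503 = -295.4251°; wrapped into (−180°, 180°]: 64.5749°.
Δφ = 51.1527 − 35.6762 = 15.4765°.
a = sin²(Δφ/2) + cos φ₁ · cos φ₂ · sin²(Δλ/2) = 0.163516.
c = 2·atan2(√a, √(1−a)) = 0.83258 rad → d = 6371·c ≈ 5304.39 km.

5304 km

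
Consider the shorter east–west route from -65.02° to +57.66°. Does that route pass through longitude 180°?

No

Signed shortest Δλ = ((57.66 − -65.02 + 180) mod 360) − 180 = 122.68°.
Going east by 122.68° from -65.02° reaches +57.66° without touching 180°.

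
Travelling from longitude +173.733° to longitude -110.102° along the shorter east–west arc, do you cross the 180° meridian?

Yes

Naïve |-110.102 − 173.733| = 283.835° > 180°, so the shorter arc goes the other way round — across 180°.
Signed shortest Δλ = ((-110.102 − 173.733 + 180) mod 360) − 180 = 76.165°.
Going east by 76.165° from +173.733° passes through 180° before reaching -110.102°.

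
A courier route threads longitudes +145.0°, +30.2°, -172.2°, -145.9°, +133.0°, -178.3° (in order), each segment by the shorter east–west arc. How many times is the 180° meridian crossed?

3

Leg 1: +145.0° → +30.2°, shortest Δλ = -114.8° (west) — does not cross 180°.
Leg 2: +30.2° → -172.2°, shortest Δλ = 157.6° (east) — crosses 180°.
Leg 3: -172.2° → -145.9°, shortest Δλ = 26.3° (east) — does not cross 180°.
Leg 4: -145.9° → +133.0°, shortest Δλ = -81.1° (west) — crosses 180°.
Leg 5: +133.0° → -178.3°, shortest Δλ = 48.7° (east) — crosses 180°.
Total crossings: 3.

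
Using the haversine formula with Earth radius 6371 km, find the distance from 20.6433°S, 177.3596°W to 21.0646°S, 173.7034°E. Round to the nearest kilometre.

930 km

Δλ = 173.7034 − -177.3596 = 351.0630°; wrapped into (−180°, 180°]: -8.9370°.
Δφ = -21.0646 − -20.6433 = -0.4213°.
a = sin²(Δφ/2) + cos φ₁ · cos φ₂ · sin²(Δλ/2) = 0.005314.
c = 2·atan2(√a, √(1−a)) = 0.14593 rad → d = 6371·c ≈ 929.71 km.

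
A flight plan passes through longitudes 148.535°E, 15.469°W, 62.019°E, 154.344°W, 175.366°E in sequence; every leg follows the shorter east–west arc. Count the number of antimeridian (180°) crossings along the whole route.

Leg 1: +148.535° → -15.469°, shortest Δλ = -164.004° (west) — does not cross 180°.
Leg 2: -15.469° → +62.019°, shortest Δλ = 77.488° (east) — does not cross 180°.
Leg 3: +62.019° → -154.344°, shortest Δλ = 143.637° (east) — crosses 180°.
Leg 4: -154.344° → +175.366°, shortest Δλ = -30.29° (west) — crosses 180°.
Total crossings: 2.

2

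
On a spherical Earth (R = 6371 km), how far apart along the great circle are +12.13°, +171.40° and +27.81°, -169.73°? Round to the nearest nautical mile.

Δλ = -169.73 − 171.40 = -341.13°; wrapped into (−180°, 180°]: 18.87°.
Δφ = 27.81 − 12.13 = 15.68°.
a = sin²(Δφ/2) + cos φ₁ · cos φ₂ · sin²(Δλ/2) = 0.041845.
c = 2·atan2(√a, √(1−a)) = 0.41203 rad → d = 6371·c ≈ 2625.04 km ≈ 1417.41 nmi.

1417 nmi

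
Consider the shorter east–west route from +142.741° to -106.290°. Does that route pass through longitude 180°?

Yes

Naïve |-106.290 − 142.741| = 249.031° > 180°, so the shorter arc goes the other way round — across 180°.
Signed shortest Δλ = ((-106.290 − 142.741 + 180) mod 360) − 180 = 110.969°.
Going east by 110.969° from +142.741° passes through 180° before reaching -106.290°.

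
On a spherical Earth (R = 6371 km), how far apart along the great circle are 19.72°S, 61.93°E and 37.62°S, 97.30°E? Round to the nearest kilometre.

3949 km

Δλ = 97.30 − 61.93 = 35.37°.
Δφ = -37.62 − -19.72 = -17.90°.
a = sin²(Δφ/2) + cos φ₁ · cos φ₂ · sin²(Δλ/2) = 0.093012.
c = 2·atan2(√a, √(1−a)) = 0.61983 rad → d = 6371·c ≈ 3948.96 km.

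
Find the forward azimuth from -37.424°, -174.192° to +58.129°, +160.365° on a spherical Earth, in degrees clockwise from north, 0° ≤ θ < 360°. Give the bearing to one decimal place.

346.8°

Δλ = 160.365 − -174.192 = 334.557°; wrapped into (−180°, 180°]: -25.443°.
θ = atan2( sin Δλ · cos φ₂ , cos φ₁ · sin φ₂ − sin φ₁ · cos φ₂ · cos Δλ )
  = atan2(-0.22684, 0.96419) = -13.239° → normalised to [0°, 360°): 346.761°.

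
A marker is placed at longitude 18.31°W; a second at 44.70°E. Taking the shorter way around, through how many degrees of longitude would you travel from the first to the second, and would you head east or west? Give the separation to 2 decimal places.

Raw difference: 44.70 − -18.31 = 63.01°.
Normalise into (−180°, 180°]: 63.01° stays 63.01°.
Positive ⇒ the second point lies to the east; separation 63.01°.

63.01° east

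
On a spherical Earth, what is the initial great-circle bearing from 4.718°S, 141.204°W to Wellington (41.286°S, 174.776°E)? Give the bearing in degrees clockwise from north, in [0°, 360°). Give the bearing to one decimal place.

Δλ = 174.776 − -141.204 = 315.980°; wrapped into (−180°, 180°]: -44.020°.
θ = atan2( sin Δλ · cos φ₂ , cos φ₁ · sin φ₂ − sin φ₁ · cos φ₂ · cos Δλ )
  = atan2(-0.52217, -0.61314) = -139.581° → normalised to [0°, 360°): 220.419°.

220.4°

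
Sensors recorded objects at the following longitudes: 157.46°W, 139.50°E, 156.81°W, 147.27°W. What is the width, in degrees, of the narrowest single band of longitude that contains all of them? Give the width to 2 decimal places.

Sort the longitudes: -157.46°, -156.81°, -147.27°, +139.50°.
Eastward gaps between consecutive values (wrapping around): 0.65°, 9.54°, 286.77°, 63.04°.
Largest gap = 286.77° ⇒ minimal covering band is its complement: 360° − 286.77° = 73.23°.
Band runs from +139.50° eastward to -147.27°, crossing the antimeridian.

73.23°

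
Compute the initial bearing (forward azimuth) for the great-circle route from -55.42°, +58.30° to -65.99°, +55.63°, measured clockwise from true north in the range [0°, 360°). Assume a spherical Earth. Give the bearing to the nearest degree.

186°

Δλ = 55.63 − 58.30 = -2.67°.
θ = atan2( sin Δλ · cos φ₂ , cos φ₁ · sin φ₂ − sin φ₁ · cos φ₂ · cos Δλ )
  = atan2(-0.01895, -0.18380) = -174.112° → normalised to [0°, 360°): 185.888°.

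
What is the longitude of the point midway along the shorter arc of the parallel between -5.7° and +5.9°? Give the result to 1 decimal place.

+0.1°

Signed shortest Δλ from -5.7° to +5.9° is +11.6°.
Midpoint longitude = -5.7° + (+11.6°)/2 = -5.7° + 5.8° = +0.1°.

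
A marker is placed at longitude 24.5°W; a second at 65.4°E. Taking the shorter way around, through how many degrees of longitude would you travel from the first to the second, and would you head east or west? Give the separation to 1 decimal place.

Raw difference: 65.4 − -24.5 = 89.9°.
Normalise into (−180°, 180°]: 89.9° stays 89.9°.
Positive ⇒ the second point lies to the east; separation 89.9°.

89.9° east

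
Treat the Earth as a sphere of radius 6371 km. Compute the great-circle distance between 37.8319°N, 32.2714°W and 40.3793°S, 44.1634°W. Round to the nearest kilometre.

Δλ = -44.1634 − -32.2714 = -11.8920°.
Δφ = -40.3793 − 37.8319 = -78.2112°.
a = sin²(Δφ/2) + cos φ₁ · cos φ₂ · sin²(Δλ/2) = 0.404304.
c = 2·atan2(√a, √(1−a)) = 1.37822 rad → d = 6371·c ≈ 8780.62 km.

8781 km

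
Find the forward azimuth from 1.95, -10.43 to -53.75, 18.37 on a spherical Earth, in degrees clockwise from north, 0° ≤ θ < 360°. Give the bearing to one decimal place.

Δλ = 18.37 − -10.43 = 28.80°.
θ = atan2( sin Δλ · cos φ₂ , cos φ₁ · sin φ₂ − sin φ₁ · cos φ₂ · cos Δλ )
  = atan2(0.28487, -0.82361) = 160.921° → normalised to [0°, 360°): 160.921°.

160.9°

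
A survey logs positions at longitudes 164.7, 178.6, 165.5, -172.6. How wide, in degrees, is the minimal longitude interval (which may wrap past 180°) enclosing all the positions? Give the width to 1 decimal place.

Sort the longitudes: -172.6°, +164.7°, +165.5°, +178.6°.
Eastward gaps between consecutive values (wrapping around): 337.3°, 0.8°, 13.1°, 8.8°.
Largest gap = 337.3° ⇒ minimal covering band is its complement: 360° − 337.3° = 22.7°.
Band runs from +164.7° eastward to -172.6°, crossing the antimeridian.

22.7°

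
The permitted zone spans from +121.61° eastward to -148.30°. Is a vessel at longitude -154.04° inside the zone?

Yes

Band width going east from +121.61° to -148.30°: ((-148.30 − 121.61) mod 360) = 90.09°.
Offset of -154.04° east of the west edge: ((-154.04 − 121.61) mod 360) = 84.35°.
84.35° ≤ 90.09° ⇒ inside.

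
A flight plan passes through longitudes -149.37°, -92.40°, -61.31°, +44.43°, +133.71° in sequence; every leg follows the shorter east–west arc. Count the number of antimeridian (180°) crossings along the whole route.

0

Leg 1: -149.37° → -92.40°, shortest Δλ = 56.97° (east) — does not cross 180°.
Leg 2: -92.40° → -61.31°, shortest Δλ = 31.09° (east) — does not cross 180°.
Leg 3: -61.31° → +44.43°, shortest Δλ = 105.74° (east) — does not cross 180°.
Leg 4: +44.43° → +133.71°, shortest Δλ = 89.28° (east) — does not cross 180°.
Total crossings: 0.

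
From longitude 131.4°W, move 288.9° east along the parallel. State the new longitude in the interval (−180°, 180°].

157.5°E

Start at -131.4°; shift +288.9° → +157.5°.
+157.5° already lies in (−180°, 180°].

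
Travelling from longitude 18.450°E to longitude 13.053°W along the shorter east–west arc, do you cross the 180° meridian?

No

Signed shortest Δλ = ((-13.053 − 18.450 + 180) mod 360) − 180 = -31.503°.
Going west by 31.503° from +18.450° reaches -13.053° without touching 180°.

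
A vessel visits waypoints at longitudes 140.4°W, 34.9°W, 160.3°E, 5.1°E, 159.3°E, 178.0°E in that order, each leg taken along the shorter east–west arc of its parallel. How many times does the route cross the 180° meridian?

1

Leg 1: -140.4° → -34.9°, shortest Δλ = 105.5° (east) — does not cross 180°.
Leg 2: -34.9° → +160.3°, shortest Δλ = -164.8° (west) — crosses 180°.
Leg 3: +160.3° → +5.1°, shortest Δλ = -155.2° (west) — does not cross 180°.
Leg 4: +5.1° → +159.3°, shortest Δλ = 154.2° (east) — does not cross 180°.
Leg 5: +159.3° → +178.0°, shortest Δλ = 18.7° (east) — does not cross 180°.
Total crossings: 1.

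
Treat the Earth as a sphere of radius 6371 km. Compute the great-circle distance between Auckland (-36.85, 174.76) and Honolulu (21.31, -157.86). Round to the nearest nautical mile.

3821 nmi

Δλ = -157.86 − 174.76 = -332.62°; wrapped into (−180°, 180°]: 27.38°.
Δφ = 21.31 − -36.85 = 58.16°.
a = sin²(Δφ/2) + cos φ₁ · cos φ₂ · sin²(Δλ/2) = 0.277982.
c = 2·atan2(√a, √(1−a)) = 1.11070 rad → d = 6371·c ≈ 7076.26 km ≈ 3820.88 nmi.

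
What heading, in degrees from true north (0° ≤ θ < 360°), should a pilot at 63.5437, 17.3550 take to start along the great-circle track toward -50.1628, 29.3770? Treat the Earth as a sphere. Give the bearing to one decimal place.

171.6°

Δλ = 29.3770 − 17.3550 = 12.0220°.
θ = atan2( sin Δλ · cos φ₂ , cos φ₁ · sin φ₂ − sin φ₁ · cos φ₂ · cos Δλ )
  = atan2(0.13343, -0.90304) = 171.595° → normalised to [0°, 360°): 171.595°.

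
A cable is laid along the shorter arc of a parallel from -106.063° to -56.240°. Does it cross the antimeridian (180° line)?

No

Signed shortest Δλ = ((-56.240 − -106.063 + 180) mod 360) − 180 = 49.823°.
Going east by 49.823° from -106.063° reaches -56.240° without touching 180°.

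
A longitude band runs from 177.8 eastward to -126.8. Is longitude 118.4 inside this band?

No

Band width going east from +177.8° to -126.8°: ((-126.8 − 177.8) mod 360) = 55.4°.
Offset of +118.4° east of the west edge: ((118.4 − 177.8) mod 360) = 300.6°.
300.6° > 55.4° ⇒ outside.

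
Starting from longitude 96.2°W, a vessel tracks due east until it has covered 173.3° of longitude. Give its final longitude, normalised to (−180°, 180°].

77.1°E

Start at -96.2°; shift +173.3° → +77.1°.
+77.1° already lies in (−180°, 180°].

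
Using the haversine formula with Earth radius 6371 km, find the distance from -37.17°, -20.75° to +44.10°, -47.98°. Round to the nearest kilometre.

Δλ = -47.98 − -20.75 = -27.23°.
Δφ = 44.10 − -37.17 = 81.27°.
a = sin²(Δφ/2) + cos φ₁ · cos φ₂ · sin²(Δλ/2) = 0.455819.
c = 2·atan2(√a, √(1−a)) = 1.48232 rad → d = 6371·c ≈ 9443.86 km.

9444 km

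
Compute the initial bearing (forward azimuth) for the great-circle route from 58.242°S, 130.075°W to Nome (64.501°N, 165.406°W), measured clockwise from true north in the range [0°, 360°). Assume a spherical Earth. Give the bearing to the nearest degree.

342°

Δλ = -165.406 − -130.075 = -35.331°.
θ = atan2( sin Δλ · cos φ₂ , cos φ₁ · sin φ₂ − sin φ₁ · cos φ₂ · cos Δλ )
  = atan2(-0.24896, 0.77369) = -17.837° → normalised to [0°, 360°): 342.163°.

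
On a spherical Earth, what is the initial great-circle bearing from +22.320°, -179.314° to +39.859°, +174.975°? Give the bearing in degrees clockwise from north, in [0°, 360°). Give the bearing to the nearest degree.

Δλ = 174.975 − -179.314 = 354.289°; wrapped into (−180°, 180°]: -5.711°.
θ = atan2( sin Δλ · cos φ₂ , cos φ₁ · sin φ₂ − sin φ₁ · cos φ₂ · cos Δλ )
  = atan2(-0.07639, 0.30280) = -14.158° → normalised to [0°, 360°): 345.842°.

346°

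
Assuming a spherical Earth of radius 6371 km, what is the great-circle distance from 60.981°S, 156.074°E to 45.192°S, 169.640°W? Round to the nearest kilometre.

Δλ = -169.640 − 156.074 = -325.714°; wrapped into (−180°, 180°]: 34.286°.
Δφ = -45.192 − -60.981 = 15.789°.
a = sin²(Δφ/2) + cos φ₁ · cos φ₂ · sin²(Δλ/2) = 0.048567.
c = 2·atan2(√a, √(1−a)) = 0.44441 rad → d = 6371·c ≈ 2831.31 km.

2831 km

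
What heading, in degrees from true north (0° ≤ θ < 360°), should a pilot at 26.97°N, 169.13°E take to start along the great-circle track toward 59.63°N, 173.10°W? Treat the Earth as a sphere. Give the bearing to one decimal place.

Δλ = -173.10 − 169.13 = -342.23°; wrapped into (−180°, 180°]: 17.77°.
θ = atan2( sin Δλ · cos φ₂ , cos φ₁ · sin φ₂ − sin φ₁ · cos φ₂ · cos Δλ )
  = atan2(0.15430, 0.55059) = 15.655° → normalised to [0°, 360°): 15.655°.

15.7°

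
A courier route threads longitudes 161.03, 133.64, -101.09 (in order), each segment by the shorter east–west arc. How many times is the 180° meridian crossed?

Leg 1: +161.03° → +133.64°, shortest Δλ = -27.39° (west) — does not cross 180°.
Leg 2: +133.64° → -101.09°, shortest Δλ = 125.27° (east) — crosses 180°.
Total crossings: 1.

1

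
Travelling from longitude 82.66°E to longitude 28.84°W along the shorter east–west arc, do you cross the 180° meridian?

No

Signed shortest Δλ = ((-28.84 − 82.66 + 180) mod 360) − 180 = -111.5°.
Going west by 111.5° from +82.66° reaches -28.84° without touching 180°.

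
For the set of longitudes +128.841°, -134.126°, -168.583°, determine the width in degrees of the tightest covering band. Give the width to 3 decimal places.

97.033°

Sort the longitudes: -168.583°, -134.126°, +128.841°.
Eastward gaps between consecutive values (wrapping around): 34.457°, 262.967°, 62.576°.
Largest gap = 262.967° ⇒ minimal covering band is its complement: 360° − 262.967° = 97.033°.
Band runs from +128.841° eastward to -134.126°, crossing the antimeridian.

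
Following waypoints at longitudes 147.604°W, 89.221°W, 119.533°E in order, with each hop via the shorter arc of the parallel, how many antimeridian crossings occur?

1

Leg 1: -147.604° → -89.221°, shortest Δλ = 58.383° (east) — does not cross 180°.
Leg 2: -89.221° → +119.533°, shortest Δλ = -151.246° (west) — crosses 180°.
Total crossings: 1.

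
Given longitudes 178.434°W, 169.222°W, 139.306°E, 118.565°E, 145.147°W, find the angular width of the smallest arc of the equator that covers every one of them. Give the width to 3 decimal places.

96.288°

Sort the longitudes: -178.434°, -169.222°, -145.147°, +118.565°, +139.306°.
Eastward gaps between consecutive values (wrapping around): 9.212°, 24.075°, 263.712°, 20.741°, 42.260°.
Largest gap = 263.712° ⇒ minimal covering band is its complement: 360° − 263.712° = 96.288°.
Band runs from +118.565° eastward to -145.147°, crossing the antimeridian.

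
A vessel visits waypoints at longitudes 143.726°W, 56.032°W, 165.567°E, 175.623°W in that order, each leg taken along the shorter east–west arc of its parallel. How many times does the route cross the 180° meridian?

2

Leg 1: -143.726° → -56.032°, shortest Δλ = 87.694° (east) — does not cross 180°.
Leg 2: -56.032° → +165.567°, shortest Δλ = -138.401° (west) — crosses 180°.
Leg 3: +165.567° → -175.623°, shortest Δλ = 18.81° (east) — crosses 180°.
Total crossings: 2.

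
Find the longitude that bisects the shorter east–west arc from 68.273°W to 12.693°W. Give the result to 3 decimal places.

Signed shortest Δλ from -68.273° to -12.693° is +55.580°.
Midpoint longitude = -68.273° + (+55.580°)/2 = -68.273° + 27.790° = -40.483°.

40.483°W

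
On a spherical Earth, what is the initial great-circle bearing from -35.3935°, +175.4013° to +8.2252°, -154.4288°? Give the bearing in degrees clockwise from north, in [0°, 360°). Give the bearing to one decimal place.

Δλ = -154.4288 − 175.4013 = -329.8301°; wrapped into (−180°, 180°]: 30.1699°.
θ = atan2( sin Δλ · cos φ₂ , cos φ₁ · sin φ₂ − sin φ₁ · cos φ₂ · cos Δλ )
  = atan2(0.49740, 0.61221) = 39.093° → normalised to [0°, 360°): 39.093°.

39.1°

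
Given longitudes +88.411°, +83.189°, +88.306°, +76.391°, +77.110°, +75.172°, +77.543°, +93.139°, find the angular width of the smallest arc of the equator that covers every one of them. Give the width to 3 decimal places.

Sort the longitudes: +75.172°, +76.391°, +77.110°, +77.543°, +83.189°, +88.306°, +88.411°, +93.139°.
Eastward gaps between consecutive values (wrapping around): 1.219°, 0.719°, 0.433°, 5.646°, 5.117°, 0.105°, 4.728°, 342.033°.
Largest gap = 342.033° ⇒ minimal covering band is its complement: 360° − 342.033° = 17.967°.
Band runs from +75.172° eastward to +93.139°.

17.967°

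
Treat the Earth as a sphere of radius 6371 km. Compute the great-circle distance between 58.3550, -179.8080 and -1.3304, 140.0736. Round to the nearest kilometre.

Δλ = 140.0736 − -179.8080 = 319.8816°; wrapped into (−180°, 180°]: -40.1184°.
Δφ = -1.3304 − 58.3550 = -59.6854°.
a = sin²(Δφ/2) + cos φ₁ · cos φ₂ · sin²(Δλ/2) = 0.309331.
c = 2·atan2(√a, √(1−a)) = 1.17955 rad → d = 6371·c ≈ 7514.94 km.

7515 km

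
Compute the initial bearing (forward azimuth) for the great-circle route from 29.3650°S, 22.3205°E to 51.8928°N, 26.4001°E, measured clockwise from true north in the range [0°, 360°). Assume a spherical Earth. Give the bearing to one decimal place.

2.5°

Δλ = 26.4001 − 22.3205 = 4.0796°.
θ = atan2( sin Δλ · cos φ₂ , cos φ₁ · sin φ₂ − sin φ₁ · cos φ₂ · cos Δλ )
  = atan2(0.04390, 0.98762) = 2.545° → normalised to [0°, 360°): 2.545°.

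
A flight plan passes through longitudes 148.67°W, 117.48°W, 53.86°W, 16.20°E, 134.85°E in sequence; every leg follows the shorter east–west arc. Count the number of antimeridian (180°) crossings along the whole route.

0

Leg 1: -148.67° → -117.48°, shortest Δλ = 31.19° (east) — does not cross 180°.
Leg 2: -117.48° → -53.86°, shortest Δλ = 63.62° (east) — does not cross 180°.
Leg 3: -53.86° → +16.20°, shortest Δλ = 70.06° (east) — does not cross 180°.
Leg 4: +16.20° → +134.85°, shortest Δλ = 118.65° (east) — does not cross 180°.
Total crossings: 0.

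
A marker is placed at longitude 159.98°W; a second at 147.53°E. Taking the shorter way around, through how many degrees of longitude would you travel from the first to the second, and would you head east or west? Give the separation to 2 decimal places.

Raw difference: 147.53 − -159.98 = 307.51°.
Normalise into (−180°, 180°]: 307.51° − 360° = -52.49°.
Negative ⇒ the second point lies to the west; separation 52.49°.

52.49° west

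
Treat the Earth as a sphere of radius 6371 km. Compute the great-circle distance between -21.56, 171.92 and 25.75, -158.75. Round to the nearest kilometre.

6138 km

Δλ = -158.75 − 171.92 = -330.67°; wrapped into (−180°, 180°]: 29.33°.
Δφ = 25.75 − -21.56 = 47.31°.
a = sin²(Δφ/2) + cos φ₁ · cos φ₂ · sin²(Δλ/2) = 0.214674.
c = 2·atan2(√a, √(1−a)) = 0.96350 rad → d = 6371·c ≈ 6138.44 km.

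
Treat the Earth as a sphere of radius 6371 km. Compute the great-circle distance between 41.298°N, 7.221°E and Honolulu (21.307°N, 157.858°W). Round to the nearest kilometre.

12886 km

Δλ = -157.858 − 7.221 = -165.079°.
Δφ = 21.307 − 41.298 = -19.991°.
a = sin²(Δφ/2) + cos φ₁ · cos φ₂ · sin²(Δλ/2) = 0.718261.
c = 2·atan2(√a, √(1−a)) = 2.02253 rad → d = 6371·c ≈ 12885.51 km.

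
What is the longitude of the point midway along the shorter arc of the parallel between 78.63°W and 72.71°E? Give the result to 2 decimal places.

Signed shortest Δλ from -78.63° to +72.71° is +151.34°.
Midpoint longitude = -78.63° + (+151.34°)/2 = -78.63° + 75.67° = -2.96°.

2.96°W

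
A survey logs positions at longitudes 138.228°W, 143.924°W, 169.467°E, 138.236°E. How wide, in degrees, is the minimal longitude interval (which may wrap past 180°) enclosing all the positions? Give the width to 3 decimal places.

Sort the longitudes: -143.924°, -138.228°, +138.236°, +169.467°.
Eastward gaps between consecutive values (wrapping around): 5.696°, 276.464°, 31.231°, 46.609°.
Largest gap = 276.464° ⇒ minimal covering band is its complement: 360° − 276.464° = 83.536°.
Band runs from +138.236° eastward to -138.228°, crossing the antimeridian.

83.536°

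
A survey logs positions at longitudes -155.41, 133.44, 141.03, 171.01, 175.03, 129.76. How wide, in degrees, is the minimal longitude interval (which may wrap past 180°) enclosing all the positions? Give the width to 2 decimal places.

Sort the longitudes: -155.41°, +129.76°, +133.44°, +141.03°, +171.01°, +175.03°.
Eastward gaps between consecutive values (wrapping around): 285.17°, 3.68°, 7.59°, 29.98°, 4.02°, 29.56°.
Largest gap = 285.17° ⇒ minimal covering band is its complement: 360° − 285.17° = 74.83°.
Band runs from +129.76° eastward to -155.41°, crossing the antimeridian.

74.83°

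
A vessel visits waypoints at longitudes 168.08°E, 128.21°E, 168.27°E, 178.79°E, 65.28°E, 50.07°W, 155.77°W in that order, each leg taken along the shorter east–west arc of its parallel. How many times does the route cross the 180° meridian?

Leg 1: +168.08° → +128.21°, shortest Δλ = -39.87° (west) — does not cross 180°.
Leg 2: +128.21° → +168.27°, shortest Δλ = 40.06° (east) — does not cross 180°.
Leg 3: +168.27° → +178.79°, shortest Δλ = 10.52° (east) — does not cross 180°.
Leg 4: +178.79° → +65.28°, shortest Δλ = -113.51° (west) — does not cross 180°.
Leg 5: +65.28° → -50.07°, shortest Δλ = -115.35° (west) — does not cross 180°.
Leg 6: -50.07° → -155.77°, shortest Δλ = -105.7° (west) — does not cross 180°.
Total crossings: 0.

0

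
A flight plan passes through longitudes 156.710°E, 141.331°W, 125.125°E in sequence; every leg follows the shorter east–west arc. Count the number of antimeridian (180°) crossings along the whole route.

2

Leg 1: +156.710° → -141.331°, shortest Δλ = 61.959° (east) — crosses 180°.
Leg 2: -141.331° → +125.125°, shortest Δλ = -93.544° (west) — crosses 180°.
Total crossings: 2.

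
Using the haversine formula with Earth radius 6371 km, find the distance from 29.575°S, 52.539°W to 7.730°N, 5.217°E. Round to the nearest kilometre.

Δλ = 5.217 − -52.539 = 57.756°.
Δφ = 7.730 − -29.575 = 37.305°.
a = sin²(Δφ/2) + cos φ₁ · cos φ₂ · sin²(Δλ/2) = 0.303295.
c = 2·atan2(√a, √(1−a)) = 1.16646 rad → d = 6371·c ≈ 7431.51 km.

7432 km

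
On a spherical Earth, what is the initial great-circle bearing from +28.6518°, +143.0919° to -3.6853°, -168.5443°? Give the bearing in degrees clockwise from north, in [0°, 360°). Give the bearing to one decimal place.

Δλ = -168.5443 − 143.0919 = -311.6362°; wrapped into (−180°, 180°]: 48.3638°.
θ = atan2( sin Δλ · cos φ₂ , cos φ₁ · sin φ₂ − sin φ₁ · cos φ₂ · cos Δλ )
  = atan2(0.74583, -0.37432) = 116.651° → normalised to [0°, 360°): 116.651°.

116.7°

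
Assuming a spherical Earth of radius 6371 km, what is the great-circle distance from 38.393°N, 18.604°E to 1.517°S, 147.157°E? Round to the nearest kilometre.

13378 km

Δλ = 147.157 − 18.604 = 128.553°.
Δφ = -1.517 − 38.393 = -39.910°.
a = sin²(Δφ/2) + cos φ₁ · cos φ₂ · sin²(Δλ/2) = 0.752373.
c = 2·atan2(√a, √(1−a)) = 2.09988 rad → d = 6371·c ≈ 13378.36 km.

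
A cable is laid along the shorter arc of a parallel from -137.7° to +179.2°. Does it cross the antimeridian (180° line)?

Naïve |179.2 − -137.7| = 316.9° > 180°, so the shorter arc goes the other way round — across 180°.
Signed shortest Δλ = ((179.2 − -137.7 + 180) mod 360) − 180 = -43.1°.
Going west by 43.1° from -137.7° passes through 180° before reaching +179.2°.

Yes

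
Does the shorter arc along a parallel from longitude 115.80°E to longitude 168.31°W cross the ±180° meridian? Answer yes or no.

Naïve |-168.31 − 115.80| = 284.11° > 180°, so the shorter arc goes the other way round — across 180°.
Signed shortest Δλ = ((-168.31 − 115.80 + 180) mod 360) − 180 = 75.89°.
Going east by 75.89° from +115.80° passes through 180° before reaching -168.31°.

Yes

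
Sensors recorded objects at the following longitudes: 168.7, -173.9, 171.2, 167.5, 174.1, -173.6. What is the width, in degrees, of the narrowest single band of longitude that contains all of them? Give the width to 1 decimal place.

Sort the longitudes: -173.9°, -173.6°, +167.5°, +168.7°, +171.2°, +174.1°.
Eastward gaps between consecutive values (wrapping around): 0.3°, 341.1°, 1.2°, 2.5°, 2.9°, 12.0°.
Largest gap = 341.1° ⇒ minimal covering band is its complement: 360° − 341.1° = 18.9°.
Band runs from +167.5° eastward to -173.6°, crossing the antimeridian.

18.9°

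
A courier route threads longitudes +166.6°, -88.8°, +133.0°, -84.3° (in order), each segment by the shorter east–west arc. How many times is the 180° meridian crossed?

Leg 1: +166.6° → -88.8°, shortest Δλ = 104.6° (east) — crosses 180°.
Leg 2: -88.8° → +133.0°, shortest Δλ = -138.2° (west) — crosses 180°.
Leg 3: +133.0° → -84.3°, shortest Δλ = 142.7° (east) — crosses 180°.
Total crossings: 3.

3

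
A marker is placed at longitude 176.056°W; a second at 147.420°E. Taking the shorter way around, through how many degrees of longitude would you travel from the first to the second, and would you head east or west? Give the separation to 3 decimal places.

Raw difference: 147.420 − -176.056 = 323.476°.
Normalise into (−180°, 180°]: 323.476° − 360° = -36.524°.
Negative ⇒ the second point lies to the west; separation 36.524°.

36.524° west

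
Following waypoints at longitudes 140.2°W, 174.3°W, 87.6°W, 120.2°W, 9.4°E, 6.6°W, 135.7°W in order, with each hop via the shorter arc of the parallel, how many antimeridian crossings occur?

0

Leg 1: -140.2° → -174.3°, shortest Δλ = -34.1° (west) — does not cross 180°.
Leg 2: -174.3° → -87.6°, shortest Δλ = 86.7° (east) — does not cross 180°.
Leg 3: -87.6° → -120.2°, shortest Δλ = -32.6° (west) — does not cross 180°.
Leg 4: -120.2° → +9.4°, shortest Δλ = 129.6° (east) — does not cross 180°.
Leg 5: +9.4° → -6.6°, shortest Δλ = -16.0° (west) — does not cross 180°.
Leg 6: -6.6° → -135.7°, shortest Δλ = -129.1° (west) — does not cross 180°.
Total crossings: 0.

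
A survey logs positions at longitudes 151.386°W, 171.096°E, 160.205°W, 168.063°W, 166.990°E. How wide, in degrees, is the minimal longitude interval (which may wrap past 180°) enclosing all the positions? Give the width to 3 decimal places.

Sort the longitudes: -168.063°, -160.205°, -151.386°, +166.990°, +171.096°.
Eastward gaps between consecutive values (wrapping around): 7.858°, 8.819°, 318.376°, 4.106°, 20.841°.
Largest gap = 318.376° ⇒ minimal covering band is its complement: 360° − 318.376° = 41.624°.
Band runs from +166.990° eastward to -151.386°, crossing the antimeridian.

41.624°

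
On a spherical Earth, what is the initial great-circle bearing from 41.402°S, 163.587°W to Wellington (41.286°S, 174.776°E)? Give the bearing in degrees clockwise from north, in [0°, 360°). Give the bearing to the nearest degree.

Δλ = 174.776 − -163.587 = 338.363°; wrapped into (−180°, 180°]: -21.637°.
θ = atan2( sin Δλ · cos φ₂ , cos φ₁ · sin φ₂ − sin φ₁ · cos φ₂ · cos Δλ )
  = atan2(-0.27707, -0.03299) = -96.790° → normalised to [0°, 360°): 263.210°.

263°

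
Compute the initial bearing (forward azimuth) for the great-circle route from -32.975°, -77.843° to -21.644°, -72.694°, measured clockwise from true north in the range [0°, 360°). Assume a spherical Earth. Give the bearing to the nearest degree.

Δλ = -72.694 − -77.843 = 5.149°.
θ = atan2( sin Δλ · cos φ₂ , cos φ₁ · sin φ₂ − sin φ₁ · cos φ₂ · cos Δλ )
  = atan2(0.08342, 0.19444) = 23.221° → normalised to [0°, 360°): 23.221°.

23°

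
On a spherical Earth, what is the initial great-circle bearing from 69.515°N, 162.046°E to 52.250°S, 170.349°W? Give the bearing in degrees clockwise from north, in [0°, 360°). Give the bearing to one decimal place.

Δλ = -170.349 − 162.046 = -332.395°; wrapped into (−180°, 180°]: 27.605°.
θ = atan2( sin Δλ · cos φ₂ , cos φ₁ · sin φ₂ − sin φ₁ · cos φ₂ · cos Δλ )
  = atan2(0.28369, -0.78493) = 160.129° → normalised to [0°, 360°): 160.129°.

160.1°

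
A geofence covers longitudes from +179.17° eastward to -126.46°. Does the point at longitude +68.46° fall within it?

Band width going east from +179.17° to -126.46°: ((-126.46 − 179.17) mod 360) = 54.37°.
Offset of +68.46° east of the west edge: ((68.46 − 179.17) mod 360) = 249.29°.
249.29° > 54.37° ⇒ outside.

No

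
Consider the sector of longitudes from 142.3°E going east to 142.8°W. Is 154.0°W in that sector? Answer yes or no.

Yes

Band width going east from +142.3° to -142.8°: ((-142.8 − 142.3) mod 360) = 74.9°.
Offset of -154.0° east of the west edge: ((-154.0 − 142.3) mod 360) = 63.7°.
63.7° ≤ 74.9° ⇒ inside.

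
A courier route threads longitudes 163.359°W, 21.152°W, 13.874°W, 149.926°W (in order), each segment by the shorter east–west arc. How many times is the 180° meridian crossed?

Leg 1: -163.359° → -21.152°, shortest Δλ = 142.207° (east) — does not cross 180°.
Leg 2: -21.152° → -13.874°, shortest Δλ = 7.278° (east) — does not cross 180°.
Leg 3: -13.874° → -149.926°, shortest Δλ = -136.052° (west) — does not cross 180°.
Total crossings: 0.

0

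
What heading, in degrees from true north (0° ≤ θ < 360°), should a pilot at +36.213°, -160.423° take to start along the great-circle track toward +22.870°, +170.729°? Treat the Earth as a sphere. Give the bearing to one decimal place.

249.8°

Δλ = 170.729 − -160.423 = 331.152°; wrapped into (−180°, 180°]: -28.848°.
θ = atan2( sin Δλ · cos φ₂ , cos φ₁ · sin φ₂ − sin φ₁ · cos φ₂ · cos Δλ )
  = atan2(-0.44456, -0.16323) = -110.162° → normalised to [0°, 360°): 249.838°.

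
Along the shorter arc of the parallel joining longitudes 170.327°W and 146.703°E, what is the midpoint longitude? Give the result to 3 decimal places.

Signed shortest Δλ from -170.327° to +146.703° is -42.970°.
Midpoint longitude = -170.327° + (-42.970°)/2 = -170.327° − 21.485° = -191.812°.
Normalise into (−180°, 180°]: +168.188°.
(The naïve average (-170.327 + +146.703)/2 = -11.812° is on the wrong side of the globe.)

168.188°E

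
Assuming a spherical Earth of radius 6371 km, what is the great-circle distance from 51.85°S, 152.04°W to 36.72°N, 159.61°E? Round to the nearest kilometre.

Δλ = 159.61 − -152.04 = 311.65°; wrapped into (−180°, 180°]: -48.35°.
Δφ = 36.72 − -51.85 = 88.57°.
a = sin²(Δφ/2) + cos φ₁ · cos φ₂ · sin²(Δλ/2) = 0.570563.
c = 2·atan2(√a, √(1−a)) = 1.71240 rad → d = 6371·c ≈ 10909.67 km.

10910 km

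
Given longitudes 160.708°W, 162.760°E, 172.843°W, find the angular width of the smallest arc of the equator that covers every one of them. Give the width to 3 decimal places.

36.532°

Sort the longitudes: -172.843°, -160.708°, +162.760°.
Eastward gaps between consecutive values (wrapping around): 12.135°, 323.468°, 24.397°.
Largest gap = 323.468° ⇒ minimal covering band is its complement: 360° − 323.468° = 36.532°.
Band runs from +162.760° eastward to -160.708°, crossing the antimeridian.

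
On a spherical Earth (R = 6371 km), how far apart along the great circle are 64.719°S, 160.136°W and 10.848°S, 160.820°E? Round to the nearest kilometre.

6702 km

Δλ = 160.820 − -160.136 = 320.956°; wrapped into (−180°, 180°]: -39.044°.
Δφ = -10.848 − -64.719 = 53.871°.
a = sin²(Δφ/2) + cos φ₁ · cos φ₂ · sin²(Δλ/2) = 0.252034.
c = 2·atan2(√a, √(1−a)) = 1.05189 rad → d = 6371·c ≈ 6701.59 km.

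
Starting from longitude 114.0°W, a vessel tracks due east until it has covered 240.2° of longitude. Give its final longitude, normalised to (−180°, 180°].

126.2°E

Start at -114.0°; shift +240.2° → +126.2°.
+126.2° already lies in (−180°, 180°].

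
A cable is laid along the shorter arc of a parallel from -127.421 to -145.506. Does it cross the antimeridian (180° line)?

No

Signed shortest Δλ = ((-145.506 − -127.421 + 180) mod 360) − 180 = -18.085°.
Going west by 18.085° from -127.421° reaches -145.506° without touching 180°.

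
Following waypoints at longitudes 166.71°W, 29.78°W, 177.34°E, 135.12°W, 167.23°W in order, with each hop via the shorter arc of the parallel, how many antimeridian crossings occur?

Leg 1: -166.71° → -29.78°, shortest Δλ = 136.93° (east) — does not cross 180°.
Leg 2: -29.78° → +177.34°, shortest Δλ = -152.88° (west) — crosses 180°.
Leg 3: +177.34° → -135.12°, shortest Δλ = 47.54° (east) — crosses 180°.
Leg 4: -135.12° → -167.23°, shortest Δλ = -32.11° (west) — does not cross 180°.
Total crossings: 2.

2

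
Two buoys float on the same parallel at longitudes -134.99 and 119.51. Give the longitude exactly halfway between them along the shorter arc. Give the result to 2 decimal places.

Signed shortest Δλ from -134.99° to +119.51° is -105.50°.
Midpoint longitude = -134.99° + (-105.50°)/2 = -134.99° − 52.75° = -187.74°.
Normalise into (−180°, 180°]: +172.26°.
(The naïve average (-134.99 + +119.51)/2 = -7.74° is on the wrong side of the globe.)

+172.26°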